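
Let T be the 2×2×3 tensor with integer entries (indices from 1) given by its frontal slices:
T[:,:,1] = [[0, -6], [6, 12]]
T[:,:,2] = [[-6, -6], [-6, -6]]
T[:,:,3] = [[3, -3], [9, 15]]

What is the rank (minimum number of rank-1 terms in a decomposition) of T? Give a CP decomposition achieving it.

rank(T) = 2

Lower bound: the mode-3 unfolding of T (rows indexed by k, columns by (i,j) = (1,1), (1,2), (2,1), (2,2)) is [[0, -6, 6, 12], [-6, -6, -6, -6], [3, -3, 9, 15]].
There the 2×2 minor on rows k ∈ {1, 2}, columns (i,j) ∈ {(1,1), (1,2)} is det [[0, -6], [-6, -6]] = -36 ≠ 0, so this unfolding has rank ≥ 2; CP rank is at least every unfolding rank, so rank(T) ≥ 2. (Unfolding ranks only ever bound the CP rank from below — rank(T) can be strictly larger than all of them — so the matching upper bound has to come from an explicit 2-term decomposition.)
Upper bound — finding two terms. Write S_k = T[:,:,k] for the frontal slices: S₁ = [[0, -6], [6, 12]], S₂ = [[-6, -6], [-6, -6]], S₃ = [[3, -3], [9, 15]].
If T = a₁ (x) b₁ (x) c₁ + a₂ (x) b₂ (x) c₂ then each S_k = c₁[k]·a₁b₁ᵀ + c₂[k]·a₂b₂ᵀ. S₁ and S₂ are linearly independent, so a₁b₁ᵀ and a₂b₂ᵀ must span the same plane of matrices: they are the rank-1 matrices of the form x·S₁ + y·S₂.
det(x·S₁ + y·S₂) is 36·x² − 72·xy = 36·(x − 2·y)(x), vanishing at (x:y) = (2:1) and (0:1).
M₁ = 2·S₁ + S₂ = [[-6, -18], [6, 18]] = (-6)·[1, -1][1, 3]ᵀ and M₂ = S₂ = [[-6, -6], [-6, -6]] = (-6)·[1, 1][1, 1]ᵀ, so take a₁ = [1, -1], b₁ = [1, 3], a₂ = [1, 1], b₂ = [1, 1].
Each slice is an integer combination of E₁ = a₁b₁ᵀ and E₂ = a₂b₂ᵀ: S₁ = −3·E₁ + 3·E₂, S₂ = −6·E₂, S₃ = −3·E₁ + 6·E₂; reading off coefficients, c₁ = [-3, 0, -3] and c₂ = [3, -6, 6].
Hence T = [1, -1] (x) [1, 3] (x) [-3, 0, -3] + [1, 1] (x) [1, 1] (x) [3, -6, 6], so rank(T) ≤ 2.
These bounds meet, so rank(T) = 2.
Check entry T[2,1,2] = -6: (-1)·(1)·(0) + (1)·(1)·(-6) = -6.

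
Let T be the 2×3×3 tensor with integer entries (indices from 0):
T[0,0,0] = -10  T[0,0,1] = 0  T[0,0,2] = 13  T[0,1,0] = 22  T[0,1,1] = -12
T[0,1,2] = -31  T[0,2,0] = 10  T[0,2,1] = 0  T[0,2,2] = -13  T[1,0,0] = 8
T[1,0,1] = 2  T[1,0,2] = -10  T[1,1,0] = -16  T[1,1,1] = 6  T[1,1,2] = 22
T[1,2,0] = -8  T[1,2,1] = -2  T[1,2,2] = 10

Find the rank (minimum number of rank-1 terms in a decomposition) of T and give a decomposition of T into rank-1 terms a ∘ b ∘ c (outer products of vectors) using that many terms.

Lower bound: in the mode-2 unfolding of T (rows indexed by j, columns by (i,k)) the 2×2 minor on rows j ∈ {0, 1}, columns (i,k) ∈ {(0,0), (0,1)} is det [[-10, 0], [22, -12]] = 120 ≠ 0, so that unfolding has rank ≥ 2 and hence rank(T) ≥ 2 (CP rank is at least every unfolding rank, though it can be larger).
Upper bound: with S_k = T[:,:,k], the two rank-1 terms a₁b₁ᵀ, a₂b₂ᵀ are the rank-1 members of the pencil x·S₀ + y·S₁.
The 2×2 minor of x·S₀ + y·S₁ on rows {0,1}, columns {0,1} is −16·x² − 8·xy + 24·y² = (-8)·(2·x + 3·y)(x − y), vanishing at (x:y) = (3:-2) and (1:1).
M₁ = 3·S₀ − 2·S₁ = [[-30, 90, 30], [20, -60, -20]] = (-10)·[3, -2][1, -3, -1]ᵀ and M₂ = S₀ + S₁ = [[-10, 10, 10], [10, -10, -10]] = (-10)·[1, -1][1, -1, -1]ᵀ, so take a₁ = [3, -2], b₁ = [1, -3, -1], a₂ = [1, -1], b₂ = [1, -1, -1].
Each slice is an integer combination of E₁ = a₁b₁ᵀ and E₂ = a₂b₂ᵀ: S₀ = −2·E₁ − 4·E₂, S₁ = 2·E₁ − 6·E₂, S₂ = 3·E₁ + 4·E₂; reading off coefficients, c₁ = [-2, 2, 3] and c₂ = [-4, -6, 4].
Hence T = [3, -2] ∘ [1, -3, -1] ∘ [-2, 2, 3] + [1, -1] ∘ [1, -1, -1] ∘ [-4, -6, 4], so rank(T) ≤ 2.
These bounds meet, so rank(T) = 2.

rank(T) = 2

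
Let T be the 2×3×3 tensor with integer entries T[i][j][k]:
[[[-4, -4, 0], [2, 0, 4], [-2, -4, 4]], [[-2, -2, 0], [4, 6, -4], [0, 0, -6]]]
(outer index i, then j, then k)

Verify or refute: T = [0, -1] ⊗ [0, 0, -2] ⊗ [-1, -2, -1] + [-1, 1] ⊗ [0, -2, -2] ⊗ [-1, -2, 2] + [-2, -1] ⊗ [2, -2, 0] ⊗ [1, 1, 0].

Reconstruct entrywise from the claimed factors. For example, T[1,1,1] = 6 and Σₗ aₗ[1]bₗ[1]cₗ[1] = (-1)·(0)·(-2) + (1)·(-2)·(-2) + (-1)·(-2)·(1) = 6; checking all 18 entries, every one matches. The claim holds.

Yes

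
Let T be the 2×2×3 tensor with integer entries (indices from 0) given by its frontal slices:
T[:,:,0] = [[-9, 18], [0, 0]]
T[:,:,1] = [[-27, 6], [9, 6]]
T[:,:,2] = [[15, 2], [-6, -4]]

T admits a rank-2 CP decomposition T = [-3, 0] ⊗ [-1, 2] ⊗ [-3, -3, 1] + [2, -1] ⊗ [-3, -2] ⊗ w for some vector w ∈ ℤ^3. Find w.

Subtract the known terms from T to get the rank-1 residual R = [2, -1] ⊗ [-3, -2] ⊗ w, so R[i,j,k] = a[i]·b[j]·w[k]. Pick indices with nonzero a[0]·b[0] = (2)·(-3) = -6. Only the fibre through (0,0,·) is needed: R[0,0,:] = T[0,0,:] − Σₗ aₗ[0]bₗ[0]cₗ = [-9, -27, 15] − (-3)·(-1)·[-3, -3, 1] = [0, -18, 12]. Then w[k] = R[0,0,k] / -6 for each k, giving w = [0, -18, 12] / -6 = [0, 3, -2].

w = [0, 3, -2]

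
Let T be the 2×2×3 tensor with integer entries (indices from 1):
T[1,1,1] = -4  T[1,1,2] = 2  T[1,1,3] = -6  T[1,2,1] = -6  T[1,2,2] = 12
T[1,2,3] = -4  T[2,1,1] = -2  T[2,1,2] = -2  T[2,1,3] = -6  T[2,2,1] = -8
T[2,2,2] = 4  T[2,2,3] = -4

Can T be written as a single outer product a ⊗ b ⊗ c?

No

The mode-3 unfolding of T (rows indexed by k, columns by (i,j) = (1,1), (1,2), (2,1), (2,2)) is [[-4, -6, -2, -8], [2, 12, -2, 4], [-6, -4, -6, -4]].
There the 3×3 minor on rows k ∈ {1, 2, 3}, columns (i,j) ∈ {(1,1), (1,2), (2,1)} is det [[-4, -6, -2], [2, 12, -2], [-6, -4, -6]] = 48 ≠ 0, so this unfolding has rank ≥ 3; CP rank is at least every unfolding rank, so rank(T) ≥ 3.
In particular rank(T) ≥ 3 > 1, so T is not rank-1.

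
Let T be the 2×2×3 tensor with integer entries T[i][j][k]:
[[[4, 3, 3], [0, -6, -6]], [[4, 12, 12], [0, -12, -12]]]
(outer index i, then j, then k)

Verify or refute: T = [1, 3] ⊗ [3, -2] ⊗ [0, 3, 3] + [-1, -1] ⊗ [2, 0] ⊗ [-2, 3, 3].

Reconstruct entry (1,0,1) from the claimed factors: Σₗ aₗ[1]bₗ[0]cₗ[1] = (3)·(3)·(3) + (-1)·(2)·(3) = 21, but T[1,0,1] = 12. The claim is false.

No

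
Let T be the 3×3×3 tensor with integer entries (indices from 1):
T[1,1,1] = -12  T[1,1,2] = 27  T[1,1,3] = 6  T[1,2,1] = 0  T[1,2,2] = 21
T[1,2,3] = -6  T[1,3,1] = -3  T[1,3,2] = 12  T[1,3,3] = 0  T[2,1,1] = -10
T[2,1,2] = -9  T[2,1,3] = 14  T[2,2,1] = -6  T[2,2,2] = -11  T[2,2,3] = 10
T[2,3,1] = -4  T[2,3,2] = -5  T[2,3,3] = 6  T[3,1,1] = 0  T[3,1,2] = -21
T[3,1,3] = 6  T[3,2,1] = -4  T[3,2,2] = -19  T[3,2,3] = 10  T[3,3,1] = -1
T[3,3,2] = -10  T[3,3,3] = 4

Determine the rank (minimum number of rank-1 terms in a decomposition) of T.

Lower bound: the mode-3 unfolding of T (rows indexed by k, columns by (i,j) = (1,1), (1,2), (1,3), (2,1), (2,2), (2,3), (3,1), (3,2), (3,3)) is [[-12, 0, -3, -10, -6, -4, 0, -4, -1], [27, 21, 12, -9, -11, -5, -21, -19, -10], [6, -6, 0, 14, 10, 6, 6, 10, 4]].
There the 2×2 minor on rows k ∈ {1, 2}, columns (i,j) ∈ {(1,1), (1,2)} is det [[-12, 0], [27, 21]] = -252 ≠ 0, so this unfolding has rank ≥ 2; CP rank is at least every unfolding rank, so rank(T) ≥ 2. (Unfolding ranks only ever bound the CP rank from below — rank(T) can be strictly larger than all of them — so the matching upper bound has to come from an explicit 2-term decomposition.)
Upper bound — finding two terms. Write S_k = T[:,:,k] for the frontal slices: S₁ = [[-12, 0, -3], [-10, -6, -4], [0, -4, -1]], S₂ = [[27, 21, 12], [-9, -11, -5], [-21, -19, -10]], S₃ = [[6, -6, 0], [14, 10, 6], [6, 10, 4]].
If T = a₁ ⊗ b₁ ⊗ c₁ + a₂ ⊗ b₂ ⊗ c₂ then each S_k = c₁[k]·a₁b₁ᵀ + c₂[k]·a₂b₂ᵀ. S₁ and S₂ are linearly independent, so a₁b₁ᵀ and a₂b₂ᵀ must span the same plane of matrices: they are the rank-1 matrices of the form x·S₁ + y·S₂.
The 2×2 minor of x·S₁ + y·S₂ on rows {1,2}, columns {1,2} is 72·x² + 180·xy − 108·y² = 36·(x + 3·y)(2·x − y), vanishing at (x:y) = (3:-1) and (1:2).
M₁ = 3·S₁ − S₂ = [[-63, -21, -21], [-21, -7, -7], [21, 7, 7]] = (-7)·(3, 1, -1)(3, 1, 1)ᵀ and M₂ = S₁ + 2·S₂ = [[42, 42, 21], [-28, -28, -14], [-42, -42, -21]] = 7·(3, -2, -3)(2, 2, 1)ᵀ, so take a₁ = (3, 1, -1), b₁ = (3, 1, 1), a₂ = (3, -2, -3), b₂ = (2, 2, 1).
Each slice is an integer combination of E₁ = a₁b₁ᵀ and E₂ = a₂b₂ᵀ: S₁ = −2·E₁ + E₂, S₂ = E₁ + 3·E₂, S₃ = 2·E₁ − 2·E₂; reading off coefficients, c₁ = (-2, 1, 2) and c₂ = (1, 3, -2).
Hence T = (3, 1, -1) ⊗ (3, 1, 1) ⊗ (-2, 1, 2) + (3, -2, -3) ⊗ (2, 2, 1) ⊗ (1, 3, -2), so rank(T) ≤ 2.
These bounds meet, so rank(T) = 2.

2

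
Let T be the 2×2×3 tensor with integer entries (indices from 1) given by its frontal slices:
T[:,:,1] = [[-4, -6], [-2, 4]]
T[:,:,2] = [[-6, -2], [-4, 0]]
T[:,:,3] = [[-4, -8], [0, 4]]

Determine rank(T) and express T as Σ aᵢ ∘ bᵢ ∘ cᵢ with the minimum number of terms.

Lower bound: the mode-3 unfolding of T (rows indexed by k, columns by (i,j) = (1,1), (1,2), (2,1), (2,2)) is [[-4, -6, -2, 4], [-6, -2, -4, 0], [-4, -8, 0, 4]].
There the 3×3 minor on rows k ∈ {1, 2, 3}, columns (i,j) ∈ {(1,1), (1,2), (2,1)} is det [[-4, -6, -2], [-6, -2, -4], [-4, -8, 0]] = -48 ≠ 0, so this unfolding has rank ≥ 3; CP rank is at least every unfolding rank, so rank(T) ≥ 3. (This is only a lower bound: in general the CP rank may exceed every unfolding rank, so we still need to exhibit 3 rank-1 terms summing to T.)
Upper bound: T is a sum of 3 rank-1 terms, T = (1, -1) ∘ (0, 1) ∘ (-4, 0, -4) + (1, 0) ∘ (1, 1) ∘ (-2, -2, -4) + (1, 1) ∘ (1, 0) ∘ (-2, -4, 0) (written with every a and b primitive with positive leading entry and the scale carried by c; CP decompositions are not unique, and this one is verified by expanding entrywise), so rank(T) ≤ 3.
These bounds meet, so rank(T) = 3.
Check entry T[2,1,1] = -2: (-1)·(0)·(-4) + (0)·(1)·(-2) + (1)·(1)·(-2) = -2.

rank(T) = 3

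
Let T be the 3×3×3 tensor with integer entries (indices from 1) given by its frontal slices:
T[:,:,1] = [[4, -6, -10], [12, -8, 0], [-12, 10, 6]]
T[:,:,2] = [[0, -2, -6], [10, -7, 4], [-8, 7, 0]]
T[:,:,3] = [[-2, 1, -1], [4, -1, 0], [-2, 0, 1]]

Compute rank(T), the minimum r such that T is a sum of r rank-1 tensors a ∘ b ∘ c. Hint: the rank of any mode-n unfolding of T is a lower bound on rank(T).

3

Lower bound: the mode-2 unfolding of T (rows indexed by j, columns by (i,k) = (1,1), (1,2), (1,3), (2,1), (2,2), (2,3), (3,1), (3,2), (3,3)) is [[4, 0, -2, 12, 10, 4, -12, -8, -2], [-6, -2, 1, -8, -7, -1, 10, 7, 0], [-10, -6, -1, 0, 4, 0, 6, 0, 1]].
There the 3×3 minor on rows j ∈ {1, 2, 3}, columns (i,k) ∈ {(1,1), (1,2), (2,2)} is det [[4, 0, 10], [-6, -2, -7], [-10, -6, 4]] = -40 ≠ 0, so this unfolding has rank ≥ 3; CP rank is at least every unfolding rank, so rank(T) ≥ 3. (Flattening ranks never certify an upper bound on CP rank; for that we must actually write T with 3 rank-1 terms.)
Upper bound: T is a sum of 3 rank-1 terms, T = [0, 1, -1] ∘ [0, 1, -2] ∘ [0, -1, 1] + [1, -2, 1] ∘ [2, -1, 1] ∘ [-2, -2, -1] + [2, 1, -2] ∘ [1, -1, -1] ∘ [4, 2, 0] (written with every a and b primitive with positive leading entry and the scale carried by c; CP decompositions are not unique, and this one is verified by expanding entrywise), so rank(T) ≤ 3.
These bounds meet, so rank(T) = 3.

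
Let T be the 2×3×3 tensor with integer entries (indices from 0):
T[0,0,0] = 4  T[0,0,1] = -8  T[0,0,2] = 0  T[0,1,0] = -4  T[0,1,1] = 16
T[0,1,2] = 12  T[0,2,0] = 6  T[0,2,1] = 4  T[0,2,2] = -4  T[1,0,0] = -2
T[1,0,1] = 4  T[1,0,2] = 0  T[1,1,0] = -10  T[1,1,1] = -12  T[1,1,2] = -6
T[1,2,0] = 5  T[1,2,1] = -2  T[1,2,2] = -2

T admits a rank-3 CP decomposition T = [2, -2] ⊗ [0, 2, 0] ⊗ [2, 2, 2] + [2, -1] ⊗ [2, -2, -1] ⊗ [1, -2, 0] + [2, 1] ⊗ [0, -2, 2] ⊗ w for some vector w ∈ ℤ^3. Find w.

w = [2, 0, -1]

Subtract the known terms from T to get the rank-1 residual R = [2, 1] ⊗ [0, -2, 2] ⊗ w, so R[i,j,k] = a[i]·b[j]·w[k]. Pick indices with nonzero a[0]·b[1] = (2)·(-2) = -4. Only the fibre through (0,1,·) is needed: R[0,1,:] = T[0,1,:] − Σₗ aₗ[0]bₗ[1]cₗ = [-4, 16, 12] − (2)·(2)·[2, 2, 2] − (2)·(-2)·[1, -2, 0] = [-8, 0, 4]. Then w[k] = R[0,1,k] / -4 for each k, giving w = [-8, 0, 4] / -4 = [2, 0, -1].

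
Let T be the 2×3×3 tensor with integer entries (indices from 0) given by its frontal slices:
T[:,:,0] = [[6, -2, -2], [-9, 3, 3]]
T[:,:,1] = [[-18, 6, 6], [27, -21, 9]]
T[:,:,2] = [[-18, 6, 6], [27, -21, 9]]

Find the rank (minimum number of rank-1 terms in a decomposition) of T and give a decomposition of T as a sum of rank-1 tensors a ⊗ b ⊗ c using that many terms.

Lower bound: in the mode-2 unfolding of T (rows indexed by j, columns by (i,k)) the 2×2 minor on rows j ∈ {0, 1}, columns (i,k) ∈ {(0,0), (1,1)} is det [[6, 27], [-2, -21]] = -72 ≠ 0, so that unfolding has rank ≥ 2 and hence rank(T) ≥ 2 (CP rank is at least every unfolding rank, though it can be larger).
Upper bound: with S_k = T[:,:,k], the two rank-1 terms a₁b₁ᵀ, a₂b₂ᵀ are the rank-1 members of the pencil x·S₀ + y·S₁.
The 2×2 minor of x·S₀ + y·S₁ on rows {0,1}, columns {0,1} is −72·xy + 216·y² = (-72)·(x − 3·y)(y), vanishing at (x:y) = (3:1) and (1:0).
M₁ = 3·S₀ + S₁ = [[0, 0, 0], [0, -12, 18]] = (-6)·[0, 1][0, 2, -3]ᵀ and M₂ = S₀ = [[6, -2, -2], [-9, 3, 3]] = [2, -3][3, -1, -1]ᵀ, so take a₁ = [0, 1], b₁ = [0, 2, -3], a₂ = [2, -3], b₂ = [3, -1, -1].
Each slice is an integer combination of E₁ = a₁b₁ᵀ and E₂ = a₂b₂ᵀ: S₀ = E₂, S₁ = −6·E₁ − 3·E₂, S₂ = −6·E₁ − 3·E₂; reading off coefficients, c₁ = [0, -6, -6] and c₂ = [1, -3, -3].
Hence T = [0, 1] ⊗ [0, 2, -3] ⊗ [0, -6, -6] + [2, -3] ⊗ [3, -1, -1] ⊗ [1, -3, -3], so rank(T) ≤ 2.
These bounds meet, so rank(T) = 2.

rank(T) = 2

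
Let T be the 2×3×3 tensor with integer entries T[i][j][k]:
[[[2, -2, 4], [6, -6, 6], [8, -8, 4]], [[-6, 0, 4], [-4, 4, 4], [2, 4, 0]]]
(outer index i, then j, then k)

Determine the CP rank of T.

Lower bound: the mode-3 unfolding of T (rows indexed by k, columns by (i,j) = (0,0), (0,1), (0,2), (1,0), (1,1), (1,2)) is [[2, 6, 8, -6, -4, 2], [-2, -6, -8, 0, 4, 4], [4, 6, 4, 4, 4, 0]].
There the 3×3 minor on rows k ∈ {0, 1, 2}, columns (i,j) ∈ {(0,0), (0,1), (1,0)} is det [[2, 6, -6], [-2, -6, 0], [4, 6, 4]] = -72 ≠ 0, so this unfolding has rank ≥ 3; CP rank is at least every unfolding rank, so rank(T) ≥ 3. (Flattening ranks never certify an upper bound on CP rank; for that we must actually write T with 3 rank-1 terms.)
Upper bound: T is a sum of 3 rank-1 terms, T = (0, 1) ⊗ (1, 0, -1) ⊗ (-2, -4, 0) + (1, 0) ⊗ (1, 2, 2) ⊗ (4, -4, 2) + (1, 2) ⊗ (1, 1, 0) ⊗ (-2, 2, 2) (written with every a and b primitive with positive leading entry and the scale carried by c; CP decompositions are not unique, and this one is verified by expanding entrywise), so rank(T) ≤ 3.
These bounds meet, so rank(T) = 3.
Check entry T[1,1,0] = -4: (1)·(0)·(-2) + (0)·(2)·(4) + (2)·(1)·(-2) = -4.

3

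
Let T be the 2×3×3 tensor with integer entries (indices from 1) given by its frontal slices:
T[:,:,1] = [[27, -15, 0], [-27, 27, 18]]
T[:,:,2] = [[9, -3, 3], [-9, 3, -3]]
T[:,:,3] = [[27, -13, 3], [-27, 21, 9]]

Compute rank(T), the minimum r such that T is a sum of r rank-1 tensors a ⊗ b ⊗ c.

2

Lower bound: in the mode-3 unfolding of T (rows indexed by k, columns by (i,j)) the 2×2 minor on rows k ∈ {1, 2}, columns (i,j) ∈ {(1,1), (1,2)} is det [[27, -15], [9, -3]] = 54 ≠ 0, so that unfolding has rank ≥ 2 and hence rank(T) ≥ 2 (CP rank is at least every unfolding rank, though it can be larger).
Upper bound: with S_k = T[:,:,k], the two rank-1 terms a₁b₁ᵀ, a₂b₂ᵀ are the rank-1 members of the pencil x·S₁ + y·S₂.
The 2×2 minor of x·S₁ + y·S₂ on rows {1,2}, columns {1,2} is 324·x² + 108·xy = 108·(3·x + y)(x), vanishing at (x:y) = (1:-3) and (0:1).
M₁ = S₁ − 3·S₂ = [[0, -6, -9], [0, 18, 27]] = (-3)·(1, -3)(0, 2, 3)ᵀ and M₂ = S₂ = [[9, -3, 3], [-9, 3, -3]] = 3·(1, -1)(3, -1, 1)ᵀ, so take a₁ = (1, -3), b₁ = (0, 2, 3), a₂ = (1, -1), b₂ = (3, -1, 1).
Each slice is an integer combination of E₁ = a₁b₁ᵀ and E₂ = a₂b₂ᵀ: S₁ = −3·E₁ + 9·E₂, S₂ = 3·E₂, S₃ = −2·E₁ + 9·E₂; reading off coefficients, c₁ = (-3, 0, -2) and c₂ = (9, 3, 9).
Hence T = (1, -3) ⊗ (0, 2, 3) ⊗ (-3, 0, -2) + (1, -1) ⊗ (3, -1, 1) ⊗ (9, 3, 9), so rank(T) ≤ 2.
These bounds meet, so rank(T) = 2.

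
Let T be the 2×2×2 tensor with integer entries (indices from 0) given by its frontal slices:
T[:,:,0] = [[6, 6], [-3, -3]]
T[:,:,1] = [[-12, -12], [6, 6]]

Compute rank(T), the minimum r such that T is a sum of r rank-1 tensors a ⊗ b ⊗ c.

1

Lower bound: T ≠ 0 (e.g. T[0,0,0] = 6), so rank(T) ≥ 1.
Upper bound: if T = a ⊗ b ⊗ c then every fibre of T is a multiple of the corresponding factor, so read the factors off the fibres through the nonzero entry T[0,0,0] = 6.
The mode-1 fibre T[:,0,0] = [6, -3] gives a = (2, -1) (primitive direction); the mode-2 fibre T[0,:,0] = [6, 6] gives b = (1, 1); then c[k] = T[0,0,k] / (a[0]·b[0]) = [6, -12] / 2 = (3, -6).
Expanding (2, -1) ⊗ (1, 1) ⊗ (3, -6) reproduces all 8 entries of T, so T = (2, -1) ⊗ (1, 1) ⊗ (3, -6) and rank(T) ≤ 1.
These bounds meet, so rank(T) = 1.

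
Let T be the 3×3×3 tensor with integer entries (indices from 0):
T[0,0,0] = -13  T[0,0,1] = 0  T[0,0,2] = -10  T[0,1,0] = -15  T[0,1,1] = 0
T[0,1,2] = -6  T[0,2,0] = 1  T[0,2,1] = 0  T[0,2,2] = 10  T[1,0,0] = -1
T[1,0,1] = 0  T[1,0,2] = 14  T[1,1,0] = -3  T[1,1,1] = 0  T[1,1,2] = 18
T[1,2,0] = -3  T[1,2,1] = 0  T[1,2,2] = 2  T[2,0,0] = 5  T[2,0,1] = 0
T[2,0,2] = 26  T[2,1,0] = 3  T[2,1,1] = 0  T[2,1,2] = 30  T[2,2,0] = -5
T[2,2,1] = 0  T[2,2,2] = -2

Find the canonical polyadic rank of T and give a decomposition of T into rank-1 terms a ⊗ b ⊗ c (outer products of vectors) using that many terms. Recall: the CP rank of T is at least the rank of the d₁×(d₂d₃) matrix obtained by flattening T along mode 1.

rank(T) = 2

Lower bound: in the mode-1 unfolding of T (rows indexed by i, columns by (j,k)) the 2×2 minor on rows i ∈ {0, 1}, columns (j,k) ∈ {(0,0), (0,2)} is det [[-13, -10], [-1, 14]] = -192 ≠ 0, so that unfolding has rank ≥ 2 and hence rank(T) ≥ 2 (CP rank is at least every unfolding rank, though it can be larger).
Upper bound: with S_k = T[:,:,k], the two rank-1 terms a₁b₁ᵀ, a₂b₂ᵀ are the rank-1 members of the pencil x·S₀ + y·S₂.
The 2×2 minor of x·S₀ + y·S₂ on rows {0,1}, columns {0,1} is 24·x² − 96·y² = 24·(x − 2·y)(x + 2·y), vanishing at (x:y) = (2:1) and (2:-1).
M₁ = 2·S₀ + S₂ = [[-36, -36, 12], [12, 12, -4], [36, 36, -12]] = (-4)·[3, -1, -3][3, 3, -1]ᵀ and M₂ = 2·S₀ − S₂ = [[-16, -24, -8], [-16, -24, -8], [-16, -24, -8]] = (-8)·[1, 1, 1][2, 3, 1]ᵀ, so take a₁ = [3, -1, -3], b₁ = [3, 3, -1], a₂ = [1, 1, 1], b₂ = [2, 3, 1].
Each slice is an integer combination of E₁ = a₁b₁ᵀ and E₂ = a₂b₂ᵀ: S₀ = −E₁ − 2·E₂, S₁ = 0, S₂ = −2·E₁ + 4·E₂; reading off coefficients, c₁ = [-1, 0, -2] and c₂ = [-2, 0, 4].
Hence T = [3, -1, -3] ⊗ [3, 3, -1] ⊗ [-1, 0, -2] + [1, 1, 1] ⊗ [2, 3, 1] ⊗ [-2, 0, 4], so rank(T) ≤ 2.
These bounds meet, so rank(T) = 2.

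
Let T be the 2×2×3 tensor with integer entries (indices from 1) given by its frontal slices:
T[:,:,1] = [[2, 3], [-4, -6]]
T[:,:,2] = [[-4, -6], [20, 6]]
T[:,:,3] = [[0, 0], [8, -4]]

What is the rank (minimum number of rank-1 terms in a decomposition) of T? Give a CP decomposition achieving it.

rank(T) = 2

Lower bound: the mode-2 unfolding of T (rows indexed by j, columns by (i,k) = (1,1), (1,2), (1,3), (2,1), (2,2), (2,3)) is [[2, -4, 0, -4, 20, 8], [3, -6, 0, -6, 6, -4]].
There the 2×2 minor on rows j ∈ {1, 2}, columns (i,k) ∈ {(1,1), (2,2)} is det [[2, 20], [3, 6]] = -48 ≠ 0, so this unfolding has rank ≥ 2; CP rank is at least every unfolding rank, so rank(T) ≥ 2. (This is only a lower bound: in general the CP rank may exceed every unfolding rank, so we still need to exhibit 2 rank-1 terms summing to T.)
Upper bound — finding two terms. Write S_k = T[:,:,k] for the frontal slices: S₁ = [[2, 3], [-4, -6]], S₂ = [[-4, -6], [20, 6]], S₃ = [[0, 0], [8, -4]].
If T = a₁ ⊗ b₁ ⊗ c₁ + a₂ ⊗ b₂ ⊗ c₂ then each S_k = c₁[k]·a₁b₁ᵀ + c₂[k]·a₂b₂ᵀ. S₁ and S₂ are linearly independent, so a₁b₁ᵀ and a₂b₂ᵀ must span the same plane of matrices: they are the rank-1 matrices of the form x·S₁ + y·S₂.
det(x·S₁ + y·S₂) is −48·xy + 96·y² = (-48)·(x − 2·y)(y), vanishing at (x:y) = (2:1) and (1:0).
M₁ = 2·S₁ + S₂ = [[0, 0], [12, -6]] = 6·(0, 1)(2, -1)ᵀ and M₂ = S₁ = [[2, 3], [-4, -6]] = (1, -2)(2, 3)ᵀ, so take a₁ = (0, 1), b₁ = (2, -1), a₂ = (1, -2), b₂ = (2, 3).
Each slice is an integer combination of E₁ = a₁b₁ᵀ and E₂ = a₂b₂ᵀ: S₁ = E₂, S₂ = 6·E₁ − 2·E₂, S₃ = 4·E₁; reading off coefficients, c₁ = (0, 6, 4) and c₂ = (1, -2, 0).
Hence T = (0, 1) ⊗ (2, -1) ⊗ (0, 6, 4) + (1, -2) ⊗ (2, 3) ⊗ (1, -2, 0), so rank(T) ≤ 2.
These bounds meet, so rank(T) = 2.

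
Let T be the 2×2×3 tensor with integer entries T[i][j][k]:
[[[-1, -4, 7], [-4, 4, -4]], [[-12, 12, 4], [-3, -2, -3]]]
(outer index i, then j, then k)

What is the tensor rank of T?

Lower bound: in the mode-3 unfolding of T (rows indexed by k, columns by (i,j)) the 3×3 minor on rows k ∈ {0, 1, 2}, columns (i,j) ∈ {(0,0), (0,1), (1,0)} is det [[-1, -4, -12], [-4, 4, 12], [7, -4, 4]] = -320 ≠ 0, so that unfolding has rank ≥ 3 and hence rank(T) ≥ 3 (CP rank is at least every unfolding rank, though it can be larger).
Upper bound: T is a sum of 3 rank-1 terms, T = (1, 2) (x) (1, 0) (x) (-4, 4, 4) + (1, 2) (x) (1, 2) (x) (-1, 0, -1) + (2, -1) (x) (2, -1) (x) (1, -2, 1) (written with every a and b primitive with positive leading entry and the scale carried by c; CP decompositions are not unique, and this one is verified by expanding entrywise), so rank(T) ≤ 3.
These bounds meet, so rank(T) = 3.

3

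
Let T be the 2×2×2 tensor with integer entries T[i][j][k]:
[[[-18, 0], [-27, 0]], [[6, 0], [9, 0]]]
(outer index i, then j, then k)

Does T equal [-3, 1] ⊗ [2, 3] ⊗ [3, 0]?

Reconstruct entrywise from the claimed factors. For example, T[0,1,0] = -27 and Σₗ aₗ[0]bₗ[1]cₗ[0] = (-3)·(3)·(3) = -27; checking all 8 entries, every one matches. The claim holds.

Yes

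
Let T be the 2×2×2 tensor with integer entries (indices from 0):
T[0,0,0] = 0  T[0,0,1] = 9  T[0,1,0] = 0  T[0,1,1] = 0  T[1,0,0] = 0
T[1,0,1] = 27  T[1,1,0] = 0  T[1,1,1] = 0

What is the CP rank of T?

Lower bound: T ≠ 0 (e.g. T[0,0,1] = 9), so rank(T) ≥ 1.
Upper bound: if T = a ⊗ b ⊗ c then every fibre of T is a multiple of the corresponding factor, so read the factors off the fibres through the nonzero entry T[0,0,1] = 9.
The mode-1 fibre T[:,0,1] = [9, 27] gives a = [1, 3] (primitive direction); the mode-2 fibre T[0,:,1] = [9, 0] gives b = [1, 0]; then c[k] = T[0,0,k] / (a[0]·b[0]) = [0, 9] / 1 = [0, 9].
Expanding [1, 3] ⊗ [1, 0] ⊗ [0, 9] reproduces all 8 entries of T, so T = [1, 3] ⊗ [1, 0] ⊗ [0, 9] and rank(T) ≤ 1.
These bounds meet, so rank(T) = 1.
Check entry T[0,0,1] = 9: (1)·(1)·(9) = 9.

1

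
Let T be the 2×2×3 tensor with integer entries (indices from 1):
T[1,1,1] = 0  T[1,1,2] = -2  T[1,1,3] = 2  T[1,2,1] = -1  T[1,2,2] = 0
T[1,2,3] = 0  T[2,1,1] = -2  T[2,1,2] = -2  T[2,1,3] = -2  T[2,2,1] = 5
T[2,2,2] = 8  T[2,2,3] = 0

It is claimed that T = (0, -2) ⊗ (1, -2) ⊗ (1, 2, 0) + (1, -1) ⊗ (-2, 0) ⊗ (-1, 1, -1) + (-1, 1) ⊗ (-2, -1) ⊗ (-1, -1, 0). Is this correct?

Reconstruct entry (1,1,2) from the claimed factors: Σₗ aₗ[1]bₗ[1]cₗ[2] = (0)·(1)·(2) + (1)·(-2)·(1) + (-1)·(-2)·(-1) = -4, but T[1,1,2] = -2. The claim is false.

No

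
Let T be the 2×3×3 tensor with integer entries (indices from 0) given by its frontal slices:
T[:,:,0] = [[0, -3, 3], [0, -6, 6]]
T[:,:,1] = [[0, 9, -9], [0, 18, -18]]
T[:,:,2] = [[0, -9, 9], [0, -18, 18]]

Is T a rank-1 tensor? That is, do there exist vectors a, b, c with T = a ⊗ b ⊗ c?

Yes

If T = a ⊗ b ⊗ c then every fibre of T is a multiple of the corresponding factor, so read the factors off the fibres through the nonzero entry T[0,1,0] = -3.
The mode-1 fibre T[:,1,0] = [-3, -6] gives a = [1, 2] (primitive direction); the mode-2 fibre T[0,:,0] = [0, -3, 3] gives b = [0, 1, -1]; then c[k] = T[0,1,k] / (a[0]·b[1]) = [-3, 9, -9] / 1 = [-3, 9, -9].
Expanding [1, 2] ⊗ [0, 1, -1] ⊗ [-3, 9, -9] reproduces all 18 entries of T, so T = [1, 2] ⊗ [0, 1, -1] ⊗ [-3, 9, -9] and rank(T) ≤ 1.
Equivalently every frontal slice T[:,:,k] is c[k] times the rank-1 matrix [1, 2] ⊗ [0, 1, -1]. So T has rank 1 (it is nonzero).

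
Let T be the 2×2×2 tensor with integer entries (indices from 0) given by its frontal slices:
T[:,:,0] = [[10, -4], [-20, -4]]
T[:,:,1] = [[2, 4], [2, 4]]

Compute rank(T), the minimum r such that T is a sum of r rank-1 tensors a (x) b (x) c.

2

Lower bound: the mode-3 unfolding of T (rows indexed by k, columns by (i,j) = (0,0), (0,1), (1,0), (1,1)) is [[10, -4, -20, -4], [2, 4, 2, 4]].
There the 2×2 minor on rows k ∈ {0, 1}, columns (i,j) ∈ {(0,0), (0,1)} is det [[10, -4], [2, 4]] = 48 ≠ 0, so this unfolding has rank ≥ 2; CP rank is at least every unfolding rank, so rank(T) ≥ 2. (Flattening ranks never certify an upper bound on CP rank; for that we must actually write T with 2 rank-1 terms.)
Upper bound — finding two terms. Write S_k = T[:,:,k] for the frontal slices: S₀ = [[10, -4], [-20, -4]], S₁ = [[2, 4], [2, 4]].
If T = a₁ (x) b₁ (x) c₁ + a₂ (x) b₂ (x) c₂ then each S_k = c₁[k]·a₁b₁ᵀ + c₂[k]·a₂b₂ᵀ. S₀ and S₁ are linearly independent, so a₁b₁ᵀ and a₂b₂ᵀ must span the same plane of matrices: they are the rank-1 matrices of the form x·S₀ + y·S₁.
det(x·S₀ + y·S₁) is −120·x² + 120·xy = (-120)·(x − y)(x), vanishing at (x:y) = (1:1) and (0:1).
M₁ = S₀ + S₁ = [[12, 0], [-18, 0]] = 6·(2, -3)(1, 0)ᵀ and M₂ = S₁ = [[2, 4], [2, 4]] = 2·(1, 1)(1, 2)ᵀ, so take a₁ = (2, -3), b₁ = (1, 0), a₂ = (1, 1), b₂ = (1, 2).
Each slice is an integer combination of E₁ = a₁b₁ᵀ and E₂ = a₂b₂ᵀ: S₀ = 6·E₁ − 2·E₂, S₁ = 2·E₂; reading off coefficients, c₁ = (6, 0) and c₂ = (-2, 2).
Hence T = (2, -3) (x) (1, 0) (x) (6, 0) + (1, 1) (x) (1, 2) (x) (-2, 2), so rank(T) ≤ 2.
These bounds meet, so rank(T) = 2.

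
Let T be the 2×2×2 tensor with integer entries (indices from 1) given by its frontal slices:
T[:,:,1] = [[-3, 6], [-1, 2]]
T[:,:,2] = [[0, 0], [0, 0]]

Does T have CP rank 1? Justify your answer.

If T = a ⊗ b ⊗ c then every fibre of T is a multiple of the corresponding factor, so read the factors off the fibres through the nonzero entry T[1,1,1] = -3.
The mode-1 fibre T[:,1,1] = [-3, -1] gives a = (3, 1) (primitive direction); the mode-2 fibre T[1,:,1] = [-3, 6] gives b = (1, -2); then c[k] = T[1,1,k] / (a[1]·b[1]) = [-3, 0] / 3 = (-1, 0).
Expanding (3, 1) ⊗ (1, -2) ⊗ (-1, 0) reproduces all 8 entries of T, so T = (3, 1) ⊗ (1, -2) ⊗ (-1, 0) and rank(T) ≤ 1.
Equivalently every frontal slice T[:,:,k] is c[k] times the rank-1 matrix (3, 1) ⊗ (1, -2). So T has rank 1 (it is nonzero).

Yes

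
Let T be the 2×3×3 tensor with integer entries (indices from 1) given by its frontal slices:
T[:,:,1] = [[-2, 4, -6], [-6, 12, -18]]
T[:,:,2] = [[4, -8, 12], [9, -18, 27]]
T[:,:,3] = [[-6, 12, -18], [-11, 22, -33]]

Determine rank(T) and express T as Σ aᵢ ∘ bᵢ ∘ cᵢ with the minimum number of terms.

rank(T) = 2

Lower bound: the mode-1 unfolding of T (rows indexed by i, columns by (j,k) = (1,1), (1,2), (1,3), (2,1), (2,2), (2,3), (3,1), (3,2), (3,3)) is [[-2, 4, -6, 4, -8, 12, -6, 12, -18], [-6, 9, -11, 12, -18, 22, -18, 27, -33]].
There the 2×2 minor on rows i ∈ {1, 2}, columns (j,k) ∈ {(1,1), (1,2)} is det [[-2, 4], [-6, 9]] = 6 ≠ 0, so this unfolding has rank ≥ 2; CP rank is at least every unfolding rank, so rank(T) ≥ 2. (Unfolding ranks only ever bound the CP rank from below — rank(T) can be strictly larger than all of them — so the matching upper bound has to come from an explicit 2-term decomposition.)
Upper bound — finding two terms. Every mode-2 slice of T is a multiple of one matrix: T[:,j,:] = b[j]·M with b = (1, -2, 3) and M = [[-2, 4, -6], [-6, 9, -11]] (rows indexed by i, columns by k). So it suffices to write M as a sum of two rank-1 matrices.
Splitting M by its rows (i = 1, 2), M = (1, 0)(-2, 4, -6)ᵀ + (0, 1)(-6, 9, -11)ᵀ.
Hence T = (1, 0) ∘ (1, -2, 3) ∘ (-2, 4, -6) + (0, 1) ∘ (1, -2, 3) ∘ (-6, 9, -11), so rank(T) ≤ 2.
These bounds meet, so rank(T) = 2.
Check entry T[2,3,3] = -33: (0)·(3)·(-6) + (1)·(3)·(-11) = -33.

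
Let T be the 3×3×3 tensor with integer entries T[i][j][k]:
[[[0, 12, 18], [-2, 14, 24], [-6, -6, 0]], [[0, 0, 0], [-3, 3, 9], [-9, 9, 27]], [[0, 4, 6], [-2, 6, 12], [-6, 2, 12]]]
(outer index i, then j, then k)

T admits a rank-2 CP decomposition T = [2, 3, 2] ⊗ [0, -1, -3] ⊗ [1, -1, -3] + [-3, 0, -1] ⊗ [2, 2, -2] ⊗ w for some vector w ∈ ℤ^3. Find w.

w = [0, -2, -3]

Subtract the known terms from T to get the rank-1 residual R = [-3, 0, -1] ⊗ [2, 2, -2] ⊗ w, so R[i,j,k] = a[i]·b[j]·w[k]. Pick indices with nonzero a[0]·b[0] = (-3)·(2) = -6. Only the fibre through (0,0,·) is needed: R[0,0,:] = T[0,0,:] − Σₗ aₗ[0]bₗ[0]cₗ = [0, 12, 18] − (2)·(0)·[1, -1, -3] = [0, 12, 18]. Then w[k] = R[0,0,k] / -6 for each k, giving w = [0, 12, 18] / -6 = [0, -2, -3].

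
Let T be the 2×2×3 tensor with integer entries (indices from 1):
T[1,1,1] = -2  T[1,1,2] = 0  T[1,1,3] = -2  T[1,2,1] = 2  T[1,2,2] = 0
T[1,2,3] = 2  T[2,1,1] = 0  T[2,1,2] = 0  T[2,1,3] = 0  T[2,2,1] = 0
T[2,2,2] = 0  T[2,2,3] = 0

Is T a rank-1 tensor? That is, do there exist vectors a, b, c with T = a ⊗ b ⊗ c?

Yes

The mode-1 fibre T[:,1,1] = [-2, 0] gives a = [1, 0] (primitive direction); the mode-2 fibre T[1,:,1] = [-2, 2] gives b = [1, -1]; then c[k] = T[1,1,k] / (a[1]·b[1]) = [-2, 0, -2] / 1 = [-2, 0, -2].
Expanding [1, 0] ⊗ [1, -1] ⊗ [-2, 0, -2] reproduces all 12 entries of T, so T = [1, 0] ⊗ [1, -1] ⊗ [-2, 0, -2] and rank(T) ≤ 1.
Equivalently every frontal slice T[:,:,k] is c[k] times the rank-1 matrix [1, 0] ⊗ [1, -1]. So T has rank 1 (it is nonzero).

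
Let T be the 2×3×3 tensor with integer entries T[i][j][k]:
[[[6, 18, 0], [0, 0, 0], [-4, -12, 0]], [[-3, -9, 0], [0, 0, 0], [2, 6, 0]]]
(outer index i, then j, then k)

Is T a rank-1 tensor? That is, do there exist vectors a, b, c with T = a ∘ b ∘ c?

If T = a ∘ b ∘ c then every fibre of T is a multiple of the corresponding factor, so read the factors off the fibres through the nonzero entry T[0,0,0] = 6.
The mode-1 fibre T[:,0,0] = [6, -3] gives a = [2, -1] (primitive direction); the mode-2 fibre T[0,:,0] = [6, 0, -4] gives b = [3, 0, -2]; then c[k] = T[0,0,k] / (a[0]·b[0]) = [6, 18, 0] / 6 = [1, 3, 0].
Expanding [2, -1] ∘ [3, 0, -2] ∘ [1, 3, 0] reproduces all 18 entries of T, so T = [2, -1] ∘ [3, 0, -2] ∘ [1, 3, 0] and rank(T) ≤ 1.
Equivalently every frontal slice T[:,:,k] is c[k] times the rank-1 matrix [2, -1] ∘ [3, 0, -2]. So T has rank 1 (it is nonzero).

Yes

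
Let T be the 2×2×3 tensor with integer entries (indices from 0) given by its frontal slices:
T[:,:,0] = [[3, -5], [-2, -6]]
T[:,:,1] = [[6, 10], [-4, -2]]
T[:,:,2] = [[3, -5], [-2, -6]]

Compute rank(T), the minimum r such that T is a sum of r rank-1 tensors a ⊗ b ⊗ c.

2

Lower bound: in the mode-3 unfolding of T (rows indexed by k, columns by (i,j)) the 2×2 minor on rows k ∈ {0, 1}, columns (i,j) ∈ {(0,0), (0,1)} is det [[3, -5], [6, 10]] = 60 ≠ 0, so that unfolding has rank ≥ 2 and hence rank(T) ≥ 2 (CP rank is at least every unfolding rank, though it can be larger).
Upper bound: with S_k = T[:,:,k], the two rank-1 terms a₁b₁ᵀ, a₂b₂ᵀ are the rank-1 members of the pencil x·S₀ + y·S₁.
det(x·S₀ + y·S₁) is −28·x² − 42·xy + 28·y² = (-14)·(x + 2·y)(2·x − y), vanishing at (x:y) = (2:-1) and (1:2).
M₁ = 2·S₀ − S₁ = [[0, -20], [0, -10]] = (-10)·[2, 1][0, 1]ᵀ and M₂ = S₀ + 2·S₁ = [[15, 15], [-10, -10]] = 5·[3, -2][1, 1]ᵀ, so take a₁ = [2, 1], b₁ = [0, 1], a₂ = [3, -2], b₂ = [1, 1].
Each slice is an integer combination of E₁ = a₁b₁ᵀ and E₂ = a₂b₂ᵀ: S₀ = −4·E₁ + E₂, S₁ = 2·E₁ + 2·E₂, S₂ = −4·E₁ + E₂; reading off coefficients, c₁ = [-4, 2, -4] and c₂ = [1, 2, 1].
Hence T = [2, 1] ⊗ [0, 1] ⊗ [-4, 2, -4] + [3, -2] ⊗ [1, 1] ⊗ [1, 2, 1], so rank(T) ≤ 2.
These bounds meet, so rank(T) = 2.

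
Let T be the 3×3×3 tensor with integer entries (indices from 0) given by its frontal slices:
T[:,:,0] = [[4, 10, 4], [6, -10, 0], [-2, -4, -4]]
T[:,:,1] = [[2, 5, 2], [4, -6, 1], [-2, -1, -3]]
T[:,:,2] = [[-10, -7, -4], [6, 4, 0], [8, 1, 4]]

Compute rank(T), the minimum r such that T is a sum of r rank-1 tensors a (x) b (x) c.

3

Lower bound: the mode-1 unfolding of T (rows indexed by i, columns by (j,k) = (0,0), (0,1), (0,2), (1,0), (1,1), (1,2), (2,0), (2,1), (2,2)) is [[4, 2, -10, 10, 5, -7, 4, 2, -4], [6, 4, 6, -10, -6, 4, 0, 1, 0], [-2, -2, 8, -4, -1, 1, -4, -3, 4]].
There the 3×3 minor on rows i ∈ {0, 1, 2}, columns (j,k) ∈ {(0,0), (0,1), (0,2)} is det [[4, 2, -10], [6, 4, 6], [-2, -2, 8]] = 96 ≠ 0, so this unfolding has rank ≥ 3; CP rank is at least every unfolding rank, so rank(T) ≥ 3. (Unfolding ranks only ever bound the CP rank from below — rank(T) can be strictly larger than all of them — so the matching upper bound has to come from an explicit 3-term decomposition.)
Upper bound: T is a sum of 3 rank-1 terms, T = [0, 1, -1] (x) [1, -1, 1] (x) [2, 2, -2] + [1, -2, -1] (x) [2, -1, 0] (x) [-2, -1, -1] + [2, -1, -1] (x) [2, 2, 1] (x) [2, 1, -2] (one valid choice — decompositions are not unique — normalised so each a, b is primitive with positive first nonzero entry; check it by expanding all entries), so rank(T) ≤ 3.
These bounds meet, so rank(T) = 3.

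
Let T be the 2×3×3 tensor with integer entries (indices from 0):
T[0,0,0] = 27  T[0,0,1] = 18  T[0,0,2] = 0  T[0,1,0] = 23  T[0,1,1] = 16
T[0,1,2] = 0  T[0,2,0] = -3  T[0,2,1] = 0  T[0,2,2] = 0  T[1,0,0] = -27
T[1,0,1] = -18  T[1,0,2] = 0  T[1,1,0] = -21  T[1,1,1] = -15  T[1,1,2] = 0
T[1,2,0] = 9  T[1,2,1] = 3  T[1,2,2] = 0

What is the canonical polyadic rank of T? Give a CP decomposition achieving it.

rank(T) = 2

Lower bound: in the mode-1 unfolding of T (rows indexed by i, columns by (j,k)) the 2×2 minor on rows i ∈ {0, 1}, columns (j,k) ∈ {(0,0), (1,0)} is det [[27, 23], [-27, -21]] = 54 ≠ 0, so that unfolding has rank ≥ 2 and hence rank(T) ≥ 2 (CP rank is at least every unfolding rank, though it can be larger).
Upper bound: with S_k = T[:,:,k], the two rank-1 terms a₁b₁ᵀ, a₂b₂ᵀ are the rank-1 members of the pencil x·S₀ + y·S₁.
The 2×2 minor of x·S₀ + y·S₁ on rows {0,1}, columns {0,1} is 54·x² + 63·xy + 18·y² = 9·(3·x + 2·y)(2·x + y), vanishing at (x:y) = (2:-3) and (1:-2).
M₁ = 2·S₀ − 3·S₁ = [[0, -2, -6], [0, 3, 9]] = −(2, -3)(0, 1, 3)ᵀ and M₂ = S₀ − 2·S₁ = [[-9, -9, -3], [9, 9, 3]] = (-3)·(1, -1)(3, 3, 1)ᵀ, so take a₁ = (2, -3), b₁ = (0, 1, 3), a₂ = (1, -1), b₂ = (3, 3, 1).
Each slice is an integer combination of E₁ = a₁b₁ᵀ and E₂ = a₂b₂ᵀ: S₀ = −2·E₁ + 9·E₂, S₁ = −E₁ + 6·E₂, S₂ = 0; reading off coefficients, c₁ = (-2, -1, 0) and c₂ = (9, 6, 0).
Hence T = (2, -3) ⊗ (0, 1, 3) ⊗ (-2, -1, 0) + (1, -1) ⊗ (3, 3, 1) ⊗ (9, 6, 0), so rank(T) ≤ 2.
These bounds meet, so rank(T) = 2.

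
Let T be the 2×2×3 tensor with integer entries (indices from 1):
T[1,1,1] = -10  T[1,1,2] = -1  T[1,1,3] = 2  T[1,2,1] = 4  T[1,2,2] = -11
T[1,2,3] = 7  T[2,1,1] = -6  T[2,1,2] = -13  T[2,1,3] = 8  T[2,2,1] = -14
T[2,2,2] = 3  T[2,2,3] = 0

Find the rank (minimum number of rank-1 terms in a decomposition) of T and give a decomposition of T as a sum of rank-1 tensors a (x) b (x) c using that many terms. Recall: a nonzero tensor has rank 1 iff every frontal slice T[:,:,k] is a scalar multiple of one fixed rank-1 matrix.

rank(T) = 3

Lower bound: in the mode-3 unfolding of T (rows indexed by k, columns by (i,j)) the 3×3 minor on rows k ∈ {1, 2, 3}, columns (i,j) ∈ {(1,1), (1,2), (2,1)} is det [[-10, 4, -6], [-1, -11, -13], [2, 7, 8]] = -192 ≠ 0, so that unfolding has rank ≥ 3 and hence rank(T) ≥ 3 (CP rank is at least every unfolding rank, though it can be larger).
Upper bound: T is a sum of 3 rank-1 terms, T = [1, -1] (x) [1, -2] (x) [-4, 4, -2] + [1, 1] (x) [1, 1] (x) [-2, -1, 2] + [1, 2] (x) [2, 1] (x) [-2, -2, 1] (written with every a and b primitive with positive leading entry and the scale carried by c; CP decompositions are not unique, and this one is verified by expanding entrywise), so rank(T) ≤ 3.
These bounds meet, so rank(T) = 3.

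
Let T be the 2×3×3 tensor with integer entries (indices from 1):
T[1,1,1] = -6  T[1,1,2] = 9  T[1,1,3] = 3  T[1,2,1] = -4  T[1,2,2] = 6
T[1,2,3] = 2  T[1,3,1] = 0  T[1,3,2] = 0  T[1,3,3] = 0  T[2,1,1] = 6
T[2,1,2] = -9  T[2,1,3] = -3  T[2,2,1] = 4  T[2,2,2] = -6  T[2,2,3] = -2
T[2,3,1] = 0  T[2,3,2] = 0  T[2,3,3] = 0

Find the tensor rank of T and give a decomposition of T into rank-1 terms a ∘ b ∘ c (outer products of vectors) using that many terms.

rank(T) = 1

Lower bound: T ≠ 0 (e.g. T[1,1,1] = -6), so rank(T) ≥ 1.
Upper bound: if T = a ∘ b ∘ c then every fibre of T is a multiple of the corresponding factor, so read the factors off the fibres through the nonzero entry T[1,1,1] = -6.
The mode-1 fibre T[:,1,1] = [-6, 6] gives a = (1, -1) (primitive direction); the mode-2 fibre T[1,:,1] = [-6, -4, 0] gives b = (3, 2, 0); then c[k] = T[1,1,k] / (a[1]·b[1]) = [-6, 9, 3] / 3 = (-2, 3, 1).
Expanding (1, -1) ∘ (3, 2, 0) ∘ (-2, 3, 1) reproduces all 18 entries of T, so T = (1, -1) ∘ (3, 2, 0) ∘ (-2, 3, 1) and rank(T) ≤ 1.
These bounds meet, so rank(T) = 1.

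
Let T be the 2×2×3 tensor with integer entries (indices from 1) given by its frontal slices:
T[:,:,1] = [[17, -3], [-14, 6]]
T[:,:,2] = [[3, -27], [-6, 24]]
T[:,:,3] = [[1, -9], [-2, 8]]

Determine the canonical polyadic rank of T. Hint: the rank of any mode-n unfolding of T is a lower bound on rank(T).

Lower bound: the mode-2 unfolding of T (rows indexed by j, columns by (i,k) = (1,1), (1,2), (1,3), (2,1), (2,2), (2,3)) is [[17, 3, 1, -14, -6, -2], [-3, -27, -9, 6, 24, 8]].
There the 2×2 minor on rows j ∈ {1, 2}, columns (i,k) ∈ {(1,1), (1,2)} is det [[17, 3], [-3, -27]] = -450 ≠ 0, so this unfolding has rank ≥ 2; CP rank is at least every unfolding rank, so rank(T) ≥ 2. (Flattening ranks never certify an upper bound on CP rank; for that we must actually write T with 2 rank-1 terms.)
Upper bound — finding two terms. Write S_k = T[:,:,k] for the frontal slices: S₁ = [[17, -3], [-14, 6]], S₂ = [[3, -27], [-6, 24]], S₃ = [[1, -9], [-2, 8]].
If T = a₁ (x) b₁ (x) c₁ + a₂ (x) b₂ (x) c₂ then each S_k = c₁[k]·a₁b₁ᵀ + c₂[k]·a₂b₂ᵀ. S₁ and S₂ are linearly independent, so a₁b₁ᵀ and a₂b₂ᵀ must span the same plane of matrices: they are the rank-1 matrices of the form x·S₁ + y·S₂.
det(x·S₁ + y·S₂) is 60·x² + 30·xy − 90·y² = 30·(2·x + 3·y)(x − y), vanishing at (x:y) = (3:-2) and (1:1).
M₁ = 3·S₁ − 2·S₂ = [[45, 45], [-30, -30]] = 15·[3, -2][1, 1]ᵀ and M₂ = S₁ + S₂ = [[20, -30], [-20, 30]] = 10·[1, -1][2, -3]ᵀ, so take a₁ = [3, -2], b₁ = [1, 1], a₂ = [1, -1], b₂ = [2, -3].
Each slice is an integer combination of E₁ = a₁b₁ᵀ and E₂ = a₂b₂ᵀ: S₁ = 3·E₁ + 4·E₂, S₂ = −3·E₁ + 6·E₂, S₃ = −E₁ + 2·E₂; reading off coefficients, c₁ = [3, -3, -1] and c₂ = [4, 6, 2].
Hence T = [3, -2] (x) [1, 1] (x) [3, -3, -1] + [1, -1] (x) [2, -3] (x) [4, 6, 2], so rank(T) ≤ 2.
These bounds meet, so rank(T) = 2.

2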